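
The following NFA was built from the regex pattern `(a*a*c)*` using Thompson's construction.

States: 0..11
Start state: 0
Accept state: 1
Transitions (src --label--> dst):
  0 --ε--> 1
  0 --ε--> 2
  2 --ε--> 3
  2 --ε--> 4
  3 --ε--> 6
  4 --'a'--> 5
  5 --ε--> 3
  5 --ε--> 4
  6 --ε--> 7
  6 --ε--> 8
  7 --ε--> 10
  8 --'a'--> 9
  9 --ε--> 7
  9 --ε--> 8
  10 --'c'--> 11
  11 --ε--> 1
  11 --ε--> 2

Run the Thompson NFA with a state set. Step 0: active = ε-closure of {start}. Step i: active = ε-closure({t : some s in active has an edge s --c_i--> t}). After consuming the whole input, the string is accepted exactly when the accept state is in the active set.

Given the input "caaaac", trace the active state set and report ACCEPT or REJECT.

S₀ = ε-closure({0}) = {0,1,2,3,4,6,7,8,10}
'c' @ 1: {1,2,3,4,6,7,8,10,11}  [accepting]
'a' @ 2: {3,4,5,6,7,8,9,10}
'a' @ 3: {3,4,5,6,7,8,9,10}
'a' @ 4: {3,4,5,6,7,8,9,10}
'a' @ 5: {3,4,5,6,7,8,9,10}
'c' @ 6: {1,2,3,4,6,7,8,10,11}  [accepting]
final: {1,2,3,4,6,7,8,10,11}; accept 1 in set

Answer: ACCEPT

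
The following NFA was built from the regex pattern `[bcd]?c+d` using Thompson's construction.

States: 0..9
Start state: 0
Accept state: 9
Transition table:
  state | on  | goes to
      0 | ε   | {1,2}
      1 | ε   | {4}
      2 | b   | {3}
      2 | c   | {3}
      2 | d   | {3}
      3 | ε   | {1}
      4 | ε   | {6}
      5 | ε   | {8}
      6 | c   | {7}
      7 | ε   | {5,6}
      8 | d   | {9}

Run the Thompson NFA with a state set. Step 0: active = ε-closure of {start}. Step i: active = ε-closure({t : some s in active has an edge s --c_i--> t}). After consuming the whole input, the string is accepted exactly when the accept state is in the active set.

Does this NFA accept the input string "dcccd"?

Answer: ACCEPT

Trace:
initial (ε-close {0}): {0,1,2,4,6}
'd' @ 1: {1,3,4,6}
'c' @ 2: {5,6,7,8}
'c' @ 3: {5,6,7,8}
'c' @ 4: {5,6,7,8}
'd' @ 5: {9}  ✓accept
after full input: {9}  (accept=9 in)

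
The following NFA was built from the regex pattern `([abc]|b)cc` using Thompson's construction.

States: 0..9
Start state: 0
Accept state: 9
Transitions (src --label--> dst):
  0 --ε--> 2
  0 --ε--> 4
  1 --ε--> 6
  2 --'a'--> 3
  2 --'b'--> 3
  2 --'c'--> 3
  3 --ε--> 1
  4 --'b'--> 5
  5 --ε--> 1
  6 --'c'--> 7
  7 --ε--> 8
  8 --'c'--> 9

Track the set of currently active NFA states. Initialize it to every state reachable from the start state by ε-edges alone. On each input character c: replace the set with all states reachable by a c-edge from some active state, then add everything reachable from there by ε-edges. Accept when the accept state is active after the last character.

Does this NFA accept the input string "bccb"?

start: ε-closure({0}) = {0,2,4}
'b' @ 1: {1,3,5,6}
'c' @ 2: {7,8}
'c' @ 3: {9}  [accepting]
'b' @ 4: {}  — no active states
end set {} — state 9 not in

Answer: REJECT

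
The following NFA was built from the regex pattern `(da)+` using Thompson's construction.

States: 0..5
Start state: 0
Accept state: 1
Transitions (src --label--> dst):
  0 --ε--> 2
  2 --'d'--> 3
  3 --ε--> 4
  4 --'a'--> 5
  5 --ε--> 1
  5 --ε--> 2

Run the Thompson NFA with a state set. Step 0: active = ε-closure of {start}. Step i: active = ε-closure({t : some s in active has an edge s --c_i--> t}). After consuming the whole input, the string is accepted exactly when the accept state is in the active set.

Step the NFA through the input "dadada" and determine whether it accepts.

Answer: ACCEPT

Steps:
start: ε-closure({0}) = {0,2}
'd' @ 1: {3,4}
'a' @ 2: {1,2,5}  (accept∈set)
'd' @ 3: {3,4}
'a' @ 4: {1,2,5}  (accept∈set)
'd' @ 5: {3,4}
'a' @ 6: {1,2,5}  (accept∈set)
after full input: {1,2,5}  (accept=1 in)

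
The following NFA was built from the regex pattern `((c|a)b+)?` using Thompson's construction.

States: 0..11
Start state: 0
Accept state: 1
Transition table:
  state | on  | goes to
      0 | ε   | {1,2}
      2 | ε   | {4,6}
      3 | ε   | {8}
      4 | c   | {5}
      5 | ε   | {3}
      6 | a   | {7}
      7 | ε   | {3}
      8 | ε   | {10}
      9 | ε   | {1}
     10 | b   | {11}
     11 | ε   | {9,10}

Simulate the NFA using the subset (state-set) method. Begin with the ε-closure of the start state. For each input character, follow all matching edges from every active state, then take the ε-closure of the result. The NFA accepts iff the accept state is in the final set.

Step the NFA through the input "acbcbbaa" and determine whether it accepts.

Answer: REJECT

Derivation:
initial (ε-close {0}): {0,1,2,4,6}
'a' @ 1: {3,7,8,10}
'c' @ 2: {}  — no active states
rest 'bcbbaa' ignored (set empty)
end set {} — state 1 not in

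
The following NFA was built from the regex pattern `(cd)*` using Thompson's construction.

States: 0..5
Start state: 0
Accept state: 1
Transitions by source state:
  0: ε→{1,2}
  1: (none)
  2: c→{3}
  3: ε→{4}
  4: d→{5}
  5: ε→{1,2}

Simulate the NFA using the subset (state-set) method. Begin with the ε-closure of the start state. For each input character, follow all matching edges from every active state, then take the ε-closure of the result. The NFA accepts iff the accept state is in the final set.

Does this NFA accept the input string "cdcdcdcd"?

Answer: ACCEPT

Trace:
S₀ = ε-closure({0}) = {0,1,2}
'c' @ 1: {3,4}
'd' @ 2: {1,2,5}  ✓accept
'c' @ 3: {3,4}
'd' @ 4: {1,2,5}  ✓accept
'c' @ 5: {3,4}
'd' @ 6: {1,2,5}  ✓accept
'c' @ 7: {3,4}
'd' @ 8: {1,2,5}  ✓accept
final: {1,2,5}; accept 1 in set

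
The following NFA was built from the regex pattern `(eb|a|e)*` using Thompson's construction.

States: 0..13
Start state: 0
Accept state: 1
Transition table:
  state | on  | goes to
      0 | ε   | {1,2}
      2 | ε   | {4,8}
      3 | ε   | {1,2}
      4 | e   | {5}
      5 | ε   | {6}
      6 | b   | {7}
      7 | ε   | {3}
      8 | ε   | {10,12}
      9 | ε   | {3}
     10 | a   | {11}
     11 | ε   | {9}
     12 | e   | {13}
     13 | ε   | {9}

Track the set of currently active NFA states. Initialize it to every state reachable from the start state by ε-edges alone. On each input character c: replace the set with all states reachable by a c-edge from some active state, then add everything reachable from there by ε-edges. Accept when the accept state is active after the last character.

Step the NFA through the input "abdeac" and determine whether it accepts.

S₀ = ε-closure({0}) = {0,1,2,4,8,10,12}
'a' @ 1: {1,2,3,4,8,9,10,11,12}  (accept∈set)
'b' @ 2: {}  — no active states
rest 'deac' ignored (set empty)
end set {} — state 1 not in

Answer: REJECT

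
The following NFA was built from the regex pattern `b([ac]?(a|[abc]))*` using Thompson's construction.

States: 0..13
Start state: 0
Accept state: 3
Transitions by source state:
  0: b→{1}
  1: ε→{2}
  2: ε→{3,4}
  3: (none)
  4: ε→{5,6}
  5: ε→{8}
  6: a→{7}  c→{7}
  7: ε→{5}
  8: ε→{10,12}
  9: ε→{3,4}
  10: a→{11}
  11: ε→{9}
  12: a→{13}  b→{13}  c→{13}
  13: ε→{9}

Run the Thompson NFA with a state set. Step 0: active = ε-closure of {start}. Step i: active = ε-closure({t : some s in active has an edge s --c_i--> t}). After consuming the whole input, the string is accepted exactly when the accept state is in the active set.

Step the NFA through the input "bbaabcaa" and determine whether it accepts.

Answer: ACCEPT

Trace:
S₀ = ε-closure({0}) = {0}
'b' @ 1: {1,2,3,4,5,6,8,10,12}  [accepting]
'b' @ 2: {3,4,5,6,8,9,10,12,13}  [accepting]
'a' @ 3: {3,4,5,6,7,8,9,10,11,12,13}  [accepting]
'a' @ 4: {3,4,5,6,7,8,9,10,11,12,13}  [accepting]
'b' @ 5: {3,4,5,6,8,9,10,12,13}  [accepting]
'c' @ 6: {3,4,5,6,7,8,9,10,12,13}  [accepting]
'a' @ 7: {3,4,5,6,7,8,9,10,11,12,13}  [accepting]
'a' @ 8: {3,4,5,6,7,8,9,10,11,12,13}  [accepting]
final: {3,4,5,6,7,8,9,10,11,12,13}; accept 3 in set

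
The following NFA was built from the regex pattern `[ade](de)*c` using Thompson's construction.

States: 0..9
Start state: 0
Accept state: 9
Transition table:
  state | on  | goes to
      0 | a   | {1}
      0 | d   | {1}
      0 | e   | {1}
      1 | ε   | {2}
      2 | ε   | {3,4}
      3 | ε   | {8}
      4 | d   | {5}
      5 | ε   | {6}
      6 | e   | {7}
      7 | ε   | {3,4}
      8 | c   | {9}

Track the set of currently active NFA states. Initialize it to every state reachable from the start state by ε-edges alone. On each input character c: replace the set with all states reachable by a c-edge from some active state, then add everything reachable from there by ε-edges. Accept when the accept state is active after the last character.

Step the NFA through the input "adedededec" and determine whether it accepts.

Answer: ACCEPT

Derivation:
start: ε-closure({0}) = {0}
'a' @ 1: {1,2,3,4,8}
'd' @ 2: {5,6}
'e' @ 3: {3,4,7,8}
'd' @ 4: {5,6}
'e' @ 5: {3,4,7,8}
'd' @ 6: {5,6}
'e' @ 7: {3,4,7,8}
'd' @ 8: {5,6}
'e' @ 9: {3,4,7,8}
'c' @ 10: {9}  (accept∈set)
end set {9} — state 9 in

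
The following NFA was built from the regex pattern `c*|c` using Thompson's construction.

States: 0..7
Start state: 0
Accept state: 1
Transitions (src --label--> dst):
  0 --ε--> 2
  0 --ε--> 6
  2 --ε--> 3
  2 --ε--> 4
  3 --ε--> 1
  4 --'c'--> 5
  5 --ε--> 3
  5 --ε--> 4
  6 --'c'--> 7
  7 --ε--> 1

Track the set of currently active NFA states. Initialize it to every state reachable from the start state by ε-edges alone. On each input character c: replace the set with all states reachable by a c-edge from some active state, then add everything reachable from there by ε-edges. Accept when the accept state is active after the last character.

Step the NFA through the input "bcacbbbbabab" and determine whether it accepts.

Answer: REJECT

Derivation:
start: ε-closure({0}) = {0,1,2,3,4,6}
'b' @ 1: {}  — no active states
rest 'cacbbbbabab' ignored (set empty)
after full input: {}  (accept=1 not in)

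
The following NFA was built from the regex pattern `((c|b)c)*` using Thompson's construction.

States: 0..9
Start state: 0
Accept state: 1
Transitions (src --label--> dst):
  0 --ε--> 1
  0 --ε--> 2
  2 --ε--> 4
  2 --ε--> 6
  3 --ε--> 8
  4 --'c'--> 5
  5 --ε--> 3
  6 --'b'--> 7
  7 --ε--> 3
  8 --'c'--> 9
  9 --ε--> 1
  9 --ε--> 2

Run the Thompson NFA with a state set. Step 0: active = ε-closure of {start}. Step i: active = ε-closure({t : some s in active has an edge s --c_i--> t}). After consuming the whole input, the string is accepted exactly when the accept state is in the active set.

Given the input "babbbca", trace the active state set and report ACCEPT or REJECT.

initial (ε-close {0}): {0,1,2,4,6}
'b' @ 1: {3,7,8}
'a' @ 2: {}  — no active states
rest 'bbbca' ignored (set empty)
after full input: {}  (accept=1 not in)

Answer: REJECT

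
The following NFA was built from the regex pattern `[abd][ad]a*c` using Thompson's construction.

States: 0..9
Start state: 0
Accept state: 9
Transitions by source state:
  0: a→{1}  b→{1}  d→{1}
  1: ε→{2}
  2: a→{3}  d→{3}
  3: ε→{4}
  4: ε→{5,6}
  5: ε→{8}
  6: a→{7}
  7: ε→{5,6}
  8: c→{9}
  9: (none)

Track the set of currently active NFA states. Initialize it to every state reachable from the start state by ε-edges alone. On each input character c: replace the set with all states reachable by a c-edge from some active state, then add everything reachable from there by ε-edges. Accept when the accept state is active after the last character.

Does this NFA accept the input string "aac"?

initial (ε-close {0}): {0}
'a' @ 1: {1,2}
'a' @ 2: {3,4,5,6,8}
'c' @ 3: {9}  ✓accept
after full input: {9}  (accept=9 in)

Answer: ACCEPT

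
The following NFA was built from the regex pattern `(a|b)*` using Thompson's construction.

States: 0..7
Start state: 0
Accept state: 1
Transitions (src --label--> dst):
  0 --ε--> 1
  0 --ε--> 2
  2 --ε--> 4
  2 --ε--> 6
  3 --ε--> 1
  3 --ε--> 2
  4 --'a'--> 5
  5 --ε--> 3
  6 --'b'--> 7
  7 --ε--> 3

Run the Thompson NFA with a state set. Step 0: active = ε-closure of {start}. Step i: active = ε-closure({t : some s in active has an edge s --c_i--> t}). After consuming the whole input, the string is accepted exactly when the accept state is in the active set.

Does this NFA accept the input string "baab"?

Answer: ACCEPT

Derivation:
start: ε-closure({0}) = {0,1,2,4,6}
'b' @ 1: {1,2,3,4,6,7}  [accepting]
'a' @ 2: {1,2,3,4,5,6}  [accepting]
'a' @ 3: {1,2,3,4,5,6}  [accepting]
'b' @ 4: {1,2,3,4,6,7}  [accepting]
after full input: {1,2,3,4,6,7}  (accept=1 in)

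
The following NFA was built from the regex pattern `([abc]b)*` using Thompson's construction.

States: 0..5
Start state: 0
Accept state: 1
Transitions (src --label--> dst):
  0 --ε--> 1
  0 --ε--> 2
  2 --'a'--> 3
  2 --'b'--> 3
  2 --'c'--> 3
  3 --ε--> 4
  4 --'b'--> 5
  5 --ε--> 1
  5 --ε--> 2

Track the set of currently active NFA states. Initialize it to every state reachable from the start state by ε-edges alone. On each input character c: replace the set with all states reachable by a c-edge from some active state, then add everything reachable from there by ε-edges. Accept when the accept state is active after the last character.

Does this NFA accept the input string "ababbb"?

initial (ε-close {0}): {0,1,2}
'a' @ 1: {3,4}
'b' @ 2: {1,2,5}  [accepting]
'a' @ 3: {3,4}
'b' @ 4: {1,2,5}  [accepting]
'b' @ 5: {3,4}
'b' @ 6: {1,2,5}  [accepting]
after full input: {1,2,5}  (accept=1 in)

Answer: ACCEPT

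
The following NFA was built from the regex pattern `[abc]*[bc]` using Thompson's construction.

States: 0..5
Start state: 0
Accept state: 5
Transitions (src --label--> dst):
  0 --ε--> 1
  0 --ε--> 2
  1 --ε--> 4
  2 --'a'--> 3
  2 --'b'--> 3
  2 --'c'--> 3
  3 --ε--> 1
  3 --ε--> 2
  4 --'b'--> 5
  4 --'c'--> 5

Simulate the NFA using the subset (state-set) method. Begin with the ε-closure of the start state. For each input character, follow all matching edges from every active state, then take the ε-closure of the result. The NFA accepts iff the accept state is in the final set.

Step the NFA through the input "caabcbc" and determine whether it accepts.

S₀ = ε-closure({0}) = {0,1,2,4}
'c' @ 1: {1,2,3,4,5}  ✓accept
'a' @ 2: {1,2,3,4}
'a' @ 3: {1,2,3,4}
'b' @ 4: {1,2,3,4,5}  ✓accept
'c' @ 5: {1,2,3,4,5}  ✓accept
'b' @ 6: {1,2,3,4,5}  ✓accept
'c' @ 7: {1,2,3,4,5}  ✓accept
after full input: {1,2,3,4,5}  (accept=5 in)

Answer: ACCEPT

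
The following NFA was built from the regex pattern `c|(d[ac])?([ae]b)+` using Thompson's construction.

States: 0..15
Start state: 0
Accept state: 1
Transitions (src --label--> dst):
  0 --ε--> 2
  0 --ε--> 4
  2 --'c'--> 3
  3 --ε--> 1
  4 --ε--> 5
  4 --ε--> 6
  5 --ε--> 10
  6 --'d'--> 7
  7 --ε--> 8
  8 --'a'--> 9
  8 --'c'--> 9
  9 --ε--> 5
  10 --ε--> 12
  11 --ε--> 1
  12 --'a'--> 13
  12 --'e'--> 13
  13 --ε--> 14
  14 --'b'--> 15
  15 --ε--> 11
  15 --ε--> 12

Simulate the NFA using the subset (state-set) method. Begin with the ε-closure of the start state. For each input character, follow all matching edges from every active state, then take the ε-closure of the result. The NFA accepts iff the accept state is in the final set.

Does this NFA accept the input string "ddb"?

Answer: REJECT

Steps:
start: ε-closure({0}) = {0,2,4,5,6,10,12}
'd' @ 1: {7,8}
'd' @ 2: {}  — dead — no transitions
rest 'b' ignored (set empty)
after full input: {}  (accept=1 not in)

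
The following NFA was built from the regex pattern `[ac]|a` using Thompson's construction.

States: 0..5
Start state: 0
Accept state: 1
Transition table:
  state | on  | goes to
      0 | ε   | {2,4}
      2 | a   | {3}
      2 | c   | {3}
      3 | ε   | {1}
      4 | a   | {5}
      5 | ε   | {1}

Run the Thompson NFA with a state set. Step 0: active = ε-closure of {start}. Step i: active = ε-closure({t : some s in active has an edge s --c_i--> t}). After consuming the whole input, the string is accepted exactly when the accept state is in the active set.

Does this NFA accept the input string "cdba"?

Answer: REJECT

Derivation:
initial (ε-close {0}): {0,2,4}
'c' @ 1: {1,3}  [accepting]
'd' @ 2: {}  — state set empty
rest 'ba' ignored (set empty)
final: {}; accept 1 not in set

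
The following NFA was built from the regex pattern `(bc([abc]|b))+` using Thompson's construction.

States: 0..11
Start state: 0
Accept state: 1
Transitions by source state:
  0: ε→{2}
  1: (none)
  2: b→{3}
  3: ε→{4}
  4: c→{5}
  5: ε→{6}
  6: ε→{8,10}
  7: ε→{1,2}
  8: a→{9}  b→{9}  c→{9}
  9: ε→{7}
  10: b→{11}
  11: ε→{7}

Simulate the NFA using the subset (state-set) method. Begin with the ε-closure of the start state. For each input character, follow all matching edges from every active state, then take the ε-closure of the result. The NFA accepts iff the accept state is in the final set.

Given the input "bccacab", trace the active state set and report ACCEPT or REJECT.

Answer: REJECT

Trace:
start: ε-closure({0}) = {0,2}
'b' @ 1: {3,4}
'c' @ 2: {5,6,8,10}
'c' @ 3: {1,2,7,9}  [accepting]
'a' @ 4: {}  — state set empty
rest 'cab' ignored (set empty)
final: {}; accept 1 not in set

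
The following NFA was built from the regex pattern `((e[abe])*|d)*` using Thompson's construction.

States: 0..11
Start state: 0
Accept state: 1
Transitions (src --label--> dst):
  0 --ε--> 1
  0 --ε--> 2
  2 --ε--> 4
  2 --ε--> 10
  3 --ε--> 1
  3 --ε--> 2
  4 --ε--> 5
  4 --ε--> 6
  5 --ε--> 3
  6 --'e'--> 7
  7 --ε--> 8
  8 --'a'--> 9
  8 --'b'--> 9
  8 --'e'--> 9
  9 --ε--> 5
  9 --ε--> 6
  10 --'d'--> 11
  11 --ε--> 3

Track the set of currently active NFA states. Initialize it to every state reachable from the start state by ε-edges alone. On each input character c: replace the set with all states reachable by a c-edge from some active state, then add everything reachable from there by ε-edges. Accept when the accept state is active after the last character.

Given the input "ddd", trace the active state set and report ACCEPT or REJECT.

S₀ = ε-closure({0}) = {0,1,2,3,4,5,6,10}
'd' @ 1: {1,2,3,4,5,6,10,11}  ✓accept
'd' @ 2: {1,2,3,4,5,6,10,11}  ✓accept
'd' @ 3: {1,2,3,4,5,6,10,11}  ✓accept
after full input: {1,2,3,4,5,6,10,11}  (accept=1 in)

Answer: ACCEPT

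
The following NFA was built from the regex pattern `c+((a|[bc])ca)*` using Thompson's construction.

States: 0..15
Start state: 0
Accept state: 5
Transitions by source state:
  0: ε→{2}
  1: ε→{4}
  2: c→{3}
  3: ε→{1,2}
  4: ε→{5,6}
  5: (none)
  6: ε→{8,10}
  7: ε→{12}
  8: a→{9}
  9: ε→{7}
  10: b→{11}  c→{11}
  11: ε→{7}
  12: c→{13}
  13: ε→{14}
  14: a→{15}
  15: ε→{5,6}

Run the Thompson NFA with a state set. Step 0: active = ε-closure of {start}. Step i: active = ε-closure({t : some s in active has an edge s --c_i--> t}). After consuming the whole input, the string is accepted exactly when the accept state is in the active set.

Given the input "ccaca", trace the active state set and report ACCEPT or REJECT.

start: ε-closure({0}) = {0,2}
'c' @ 1: {1,2,3,4,5,6,8,10}  ✓accept
'c' @ 2: {1,2,3,4,5,6,7,8,10,11,12}  ✓accept
'a' @ 3: {7,9,12}
'c' @ 4: {13,14}
'a' @ 5: {5,6,8,10,15}  ✓accept
final: {5,6,8,10,15}; accept 5 in set

Answer: ACCEPT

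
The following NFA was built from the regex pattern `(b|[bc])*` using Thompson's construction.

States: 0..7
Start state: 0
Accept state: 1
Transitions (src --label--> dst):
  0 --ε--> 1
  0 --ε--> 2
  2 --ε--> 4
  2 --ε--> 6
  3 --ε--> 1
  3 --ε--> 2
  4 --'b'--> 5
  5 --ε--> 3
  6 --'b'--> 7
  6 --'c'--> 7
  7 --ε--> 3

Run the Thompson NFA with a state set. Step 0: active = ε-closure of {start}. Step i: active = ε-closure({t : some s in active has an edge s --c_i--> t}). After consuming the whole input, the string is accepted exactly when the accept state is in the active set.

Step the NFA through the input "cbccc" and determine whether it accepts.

S₀ = ε-closure({0}) = {0,1,2,4,6}
'c' @ 1: {1,2,3,4,6,7}  ✓accept
'b' @ 2: {1,2,3,4,5,6,7}  ✓accept
'c' @ 3: {1,2,3,4,6,7}  ✓accept
'c' @ 4: {1,2,3,4,6,7}  ✓accept
'c' @ 5: {1,2,3,4,6,7}  ✓accept
after full input: {1,2,3,4,6,7}  (accept=1 in)

Answer: ACCEPT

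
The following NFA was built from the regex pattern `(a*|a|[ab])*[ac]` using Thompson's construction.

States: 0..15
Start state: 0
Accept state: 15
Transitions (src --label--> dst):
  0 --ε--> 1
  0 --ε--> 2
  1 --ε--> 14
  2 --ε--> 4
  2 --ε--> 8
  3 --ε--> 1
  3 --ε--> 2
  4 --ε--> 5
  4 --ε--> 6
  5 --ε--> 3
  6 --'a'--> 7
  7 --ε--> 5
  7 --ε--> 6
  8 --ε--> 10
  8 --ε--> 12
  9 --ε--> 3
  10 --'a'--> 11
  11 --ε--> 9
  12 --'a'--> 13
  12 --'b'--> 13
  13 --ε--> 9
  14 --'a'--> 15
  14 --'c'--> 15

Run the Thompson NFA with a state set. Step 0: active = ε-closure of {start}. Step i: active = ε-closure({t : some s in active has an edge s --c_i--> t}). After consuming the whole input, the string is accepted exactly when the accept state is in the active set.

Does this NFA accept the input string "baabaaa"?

start: ε-closure({0}) = {0,1,2,3,4,5,6,8,10,12,14}
'b' @ 1: {1,2,3,4,5,6,8,9,10,12,13,14}
'a' @ 2: {1,2,3,4,5,6,7,8,9,10,11,12,13,14,15}  (accept∈set)
'a' @ 3: {1,2,3,4,5,6,7,8,9,10,11,12,13,14,15}  (accept∈set)
'b' @ 4: {1,2,3,4,5,6,8,9,10,12,13,14}
'a' @ 5: {1,2,3,4,5,6,7,8,9,10,11,12,13,14,15}  (accept∈set)
'a' @ 6: {1,2,3,4,5,6,7,8,9,10,11,12,13,14,15}  (accept∈set)
'a' @ 7: {1,2,3,4,5,6,7,8,9,10,11,12,13,14,15}  (accept∈set)
final: {1,2,3,4,5,6,7,8,9,10,11,12,13,14,15}; accept 15 in set

Answer: ACCEPT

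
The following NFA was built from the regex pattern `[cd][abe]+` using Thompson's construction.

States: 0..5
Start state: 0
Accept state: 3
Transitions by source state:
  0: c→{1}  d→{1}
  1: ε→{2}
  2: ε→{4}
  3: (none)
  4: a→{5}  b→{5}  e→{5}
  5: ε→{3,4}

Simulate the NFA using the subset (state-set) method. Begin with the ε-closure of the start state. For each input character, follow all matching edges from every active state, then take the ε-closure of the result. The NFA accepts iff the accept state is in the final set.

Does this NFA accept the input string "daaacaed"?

Answer: REJECT

Steps:
initial (ε-close {0}): {0}
'd' @ 1: {1,2,4}
'a' @ 2: {3,4,5}  [accepting]
'a' @ 3: {3,4,5}  [accepting]
'a' @ 4: {3,4,5}  [accepting]
'c' @ 5: {}  — state set empty
rest 'aed' ignored (set empty)
after full input: {}  (accept=3 not in)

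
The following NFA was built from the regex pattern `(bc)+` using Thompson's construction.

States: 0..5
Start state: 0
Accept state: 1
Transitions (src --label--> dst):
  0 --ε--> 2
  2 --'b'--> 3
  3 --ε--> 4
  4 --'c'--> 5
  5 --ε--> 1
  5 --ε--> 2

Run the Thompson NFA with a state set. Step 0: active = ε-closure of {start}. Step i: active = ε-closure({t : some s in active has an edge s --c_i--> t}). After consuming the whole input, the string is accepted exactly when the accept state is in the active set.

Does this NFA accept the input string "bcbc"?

Answer: ACCEPT

Derivation:
S₀ = ε-closure({0}) = {0,2}
'b' @ 1: {3,4}
'c' @ 2: {1,2,5}  [accepting]
'b' @ 3: {3,4}
'c' @ 4: {1,2,5}  [accepting]
final: {1,2,5}; accept 1 in set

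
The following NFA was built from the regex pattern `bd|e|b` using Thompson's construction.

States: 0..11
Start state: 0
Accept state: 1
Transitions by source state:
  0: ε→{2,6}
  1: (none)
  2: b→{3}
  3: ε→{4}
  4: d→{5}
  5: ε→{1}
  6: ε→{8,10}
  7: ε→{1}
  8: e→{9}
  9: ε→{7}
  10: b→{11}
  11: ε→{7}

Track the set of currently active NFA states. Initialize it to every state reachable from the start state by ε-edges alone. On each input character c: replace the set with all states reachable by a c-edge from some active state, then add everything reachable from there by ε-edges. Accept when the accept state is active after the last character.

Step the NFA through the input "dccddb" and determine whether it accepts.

Answer: REJECT

Derivation:
S₀ = ε-closure({0}) = {0,2,6,8,10}
'd' @ 1: {}  — no active states
rest 'ccddb' ignored (set empty)
after full input: {}  (accept=1 not in)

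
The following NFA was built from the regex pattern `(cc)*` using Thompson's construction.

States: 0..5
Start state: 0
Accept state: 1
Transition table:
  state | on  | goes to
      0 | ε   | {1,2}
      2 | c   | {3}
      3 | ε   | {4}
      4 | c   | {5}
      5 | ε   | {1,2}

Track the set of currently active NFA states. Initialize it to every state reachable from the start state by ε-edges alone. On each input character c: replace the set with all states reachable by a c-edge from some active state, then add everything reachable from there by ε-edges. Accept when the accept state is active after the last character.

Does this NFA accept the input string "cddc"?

Answer: REJECT

Steps:
start: ε-closure({0}) = {0,1,2}
'c' @ 1: {3,4}
'd' @ 2: {}  — dead — no transitions
rest 'dc' ignored (set empty)
final: {}; accept 1 not in set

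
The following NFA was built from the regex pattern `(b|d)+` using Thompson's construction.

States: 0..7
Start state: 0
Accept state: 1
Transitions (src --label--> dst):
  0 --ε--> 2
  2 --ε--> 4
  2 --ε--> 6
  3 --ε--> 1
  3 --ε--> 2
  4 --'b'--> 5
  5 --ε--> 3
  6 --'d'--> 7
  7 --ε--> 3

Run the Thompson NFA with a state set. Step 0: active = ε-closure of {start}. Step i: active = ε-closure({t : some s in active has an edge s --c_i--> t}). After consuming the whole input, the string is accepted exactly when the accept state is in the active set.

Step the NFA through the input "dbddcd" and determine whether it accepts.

start: ε-closure({0}) = {0,2,4,6}
'd' @ 1: {1,2,3,4,6,7}  ✓accept
'b' @ 2: {1,2,3,4,5,6}  ✓accept
'd' @ 3: {1,2,3,4,6,7}  ✓accept
'd' @ 4: {1,2,3,4,6,7}  ✓accept
'c' @ 5: {}  — no active states
rest 'd' ignored (set empty)
end set {} — state 1 not in

Answer: REJECT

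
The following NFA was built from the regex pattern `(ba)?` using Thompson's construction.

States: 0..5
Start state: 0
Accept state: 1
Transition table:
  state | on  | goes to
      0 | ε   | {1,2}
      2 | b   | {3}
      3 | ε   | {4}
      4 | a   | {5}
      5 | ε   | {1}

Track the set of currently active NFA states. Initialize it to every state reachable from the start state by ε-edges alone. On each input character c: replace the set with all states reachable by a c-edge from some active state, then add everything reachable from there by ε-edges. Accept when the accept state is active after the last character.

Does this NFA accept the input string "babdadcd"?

S₀ = ε-closure({0}) = {0,1,2}
'b' @ 1: {3,4}
'a' @ 2: {1,5}  (accept∈set)
'b' @ 3: {}  — state set empty
rest 'dadcd' ignored (set empty)
end set {} — state 1 not in

Answer: REJECT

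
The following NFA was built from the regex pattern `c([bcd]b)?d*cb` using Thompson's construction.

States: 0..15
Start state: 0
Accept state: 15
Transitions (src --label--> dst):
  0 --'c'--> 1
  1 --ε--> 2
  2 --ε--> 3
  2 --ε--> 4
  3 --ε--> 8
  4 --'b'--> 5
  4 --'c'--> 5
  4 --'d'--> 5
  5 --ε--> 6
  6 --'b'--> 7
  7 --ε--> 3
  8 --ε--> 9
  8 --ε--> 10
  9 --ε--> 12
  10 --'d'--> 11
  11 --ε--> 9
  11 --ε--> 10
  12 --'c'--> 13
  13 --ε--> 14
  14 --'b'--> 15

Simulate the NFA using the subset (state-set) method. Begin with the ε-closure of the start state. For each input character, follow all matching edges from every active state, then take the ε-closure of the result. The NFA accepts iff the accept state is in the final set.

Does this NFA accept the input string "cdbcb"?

S₀ = ε-closure({0}) = {0}
'c' @ 1: {1,2,3,4,8,9,10,12}
'd' @ 2: {5,6,9,10,11,12}
'b' @ 3: {3,7,8,9,10,12}
'c' @ 4: {13,14}
'b' @ 5: {15}  ✓accept
after full input: {15}  (accept=15 in)

Answer: ACCEPT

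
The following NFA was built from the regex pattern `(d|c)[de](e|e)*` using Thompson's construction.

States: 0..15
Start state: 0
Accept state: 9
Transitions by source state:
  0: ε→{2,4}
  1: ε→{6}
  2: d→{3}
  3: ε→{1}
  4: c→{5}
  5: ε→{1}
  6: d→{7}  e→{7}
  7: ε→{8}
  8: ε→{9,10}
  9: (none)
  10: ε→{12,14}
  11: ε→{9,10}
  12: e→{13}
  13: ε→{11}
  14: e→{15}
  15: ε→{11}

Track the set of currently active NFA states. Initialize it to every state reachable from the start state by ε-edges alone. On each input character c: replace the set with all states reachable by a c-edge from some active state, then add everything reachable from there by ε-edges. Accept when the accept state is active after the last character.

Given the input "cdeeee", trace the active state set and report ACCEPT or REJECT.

Answer: ACCEPT

Derivation:
S₀ = ε-closure({0}) = {0,2,4}
'c' @ 1: {1,5,6}
'd' @ 2: {7,8,9,10,12,14}  [accepting]
'e' @ 3: {9,10,11,12,13,14,15}  [accepting]
'e' @ 4: {9,10,11,12,13,14,15}  [accepting]
'e' @ 5: {9,10,11,12,13,14,15}  [accepting]
'e' @ 6: {9,10,11,12,13,14,15}  [accepting]
final: {9,10,11,12,13,14,15}; accept 9 in set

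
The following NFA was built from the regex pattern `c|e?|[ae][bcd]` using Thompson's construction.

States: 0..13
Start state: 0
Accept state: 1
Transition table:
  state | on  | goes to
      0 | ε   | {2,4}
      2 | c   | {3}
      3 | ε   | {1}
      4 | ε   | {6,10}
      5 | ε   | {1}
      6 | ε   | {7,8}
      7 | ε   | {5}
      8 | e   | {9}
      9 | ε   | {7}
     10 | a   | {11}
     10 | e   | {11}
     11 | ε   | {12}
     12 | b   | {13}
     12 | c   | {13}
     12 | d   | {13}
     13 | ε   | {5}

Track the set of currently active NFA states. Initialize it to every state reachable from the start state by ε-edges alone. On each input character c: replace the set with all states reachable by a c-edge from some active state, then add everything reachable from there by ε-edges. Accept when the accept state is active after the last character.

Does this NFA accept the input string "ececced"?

Answer: REJECT

Derivation:
start: ε-closure({0}) = {0,1,2,4,5,6,7,8,10}
'e' @ 1: {1,5,7,9,11,12}  (accept∈set)
'c' @ 2: {1,5,13}  (accept∈set)
'e' @ 3: {}  — dead — no transitions
rest 'cced' ignored (set empty)
after full input: {}  (accept=1 not in)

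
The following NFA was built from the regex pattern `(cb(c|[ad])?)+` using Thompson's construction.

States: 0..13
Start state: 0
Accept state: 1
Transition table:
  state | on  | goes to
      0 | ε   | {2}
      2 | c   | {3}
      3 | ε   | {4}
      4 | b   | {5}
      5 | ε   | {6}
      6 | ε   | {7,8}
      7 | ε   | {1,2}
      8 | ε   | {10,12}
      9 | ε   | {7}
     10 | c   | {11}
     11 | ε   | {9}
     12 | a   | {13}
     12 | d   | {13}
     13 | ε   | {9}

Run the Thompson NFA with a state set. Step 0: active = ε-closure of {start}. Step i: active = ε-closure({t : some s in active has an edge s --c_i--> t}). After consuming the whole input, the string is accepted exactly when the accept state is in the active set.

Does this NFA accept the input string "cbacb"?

S₀ = ε-closure({0}) = {0,2}
'c' @ 1: {3,4}
'b' @ 2: {1,2,5,6,7,8,10,12}  (accept∈set)
'a' @ 3: {1,2,7,9,13}  (accept∈set)
'c' @ 4: {3,4}
'b' @ 5: {1,2,5,6,7,8,10,12}  (accept∈set)
final: {1,2,5,6,7,8,10,12}; accept 1 in set

Answer: ACCEPT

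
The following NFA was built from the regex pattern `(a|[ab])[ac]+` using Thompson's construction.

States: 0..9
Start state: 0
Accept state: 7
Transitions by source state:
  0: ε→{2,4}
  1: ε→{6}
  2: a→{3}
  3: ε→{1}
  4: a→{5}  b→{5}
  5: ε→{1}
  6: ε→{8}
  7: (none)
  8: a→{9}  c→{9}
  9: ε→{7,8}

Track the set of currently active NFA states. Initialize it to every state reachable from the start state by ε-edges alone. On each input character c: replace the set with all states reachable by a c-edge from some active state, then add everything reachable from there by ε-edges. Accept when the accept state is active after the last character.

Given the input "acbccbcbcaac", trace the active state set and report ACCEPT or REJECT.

initial (ε-close {0}): {0,2,4}
'a' @ 1: {1,3,5,6,8}
'c' @ 2: {7,8,9}  [accepting]
'b' @ 3: {}  — no active states
rest 'ccbcbcaac' ignored (set empty)
after full input: {}  (accept=7 not in)

Answer: REJECT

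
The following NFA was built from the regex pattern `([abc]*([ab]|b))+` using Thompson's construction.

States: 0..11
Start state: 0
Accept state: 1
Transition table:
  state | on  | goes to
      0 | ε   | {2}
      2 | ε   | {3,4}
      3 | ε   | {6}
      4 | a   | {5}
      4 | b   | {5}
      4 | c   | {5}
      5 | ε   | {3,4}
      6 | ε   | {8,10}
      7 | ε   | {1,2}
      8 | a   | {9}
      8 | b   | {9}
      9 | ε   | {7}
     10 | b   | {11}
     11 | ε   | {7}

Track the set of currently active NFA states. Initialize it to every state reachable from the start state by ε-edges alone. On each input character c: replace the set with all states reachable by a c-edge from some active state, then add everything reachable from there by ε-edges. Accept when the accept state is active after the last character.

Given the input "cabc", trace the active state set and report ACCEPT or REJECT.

Answer: REJECT

Steps:
S₀ = ε-closure({0}) = {0,2,3,4,6,8,10}
'c' @ 1: {3,4,5,6,8,10}
'a' @ 2: {1,2,3,4,5,6,7,8,9,10}  (accept∈set)
'b' @ 3: {1,2,3,4,5,6,7,8,9,10,11}  (accept∈set)
'c' @ 4: {3,4,5,6,8,10}
end set {3,4,5,6,8,10} — state 1 not in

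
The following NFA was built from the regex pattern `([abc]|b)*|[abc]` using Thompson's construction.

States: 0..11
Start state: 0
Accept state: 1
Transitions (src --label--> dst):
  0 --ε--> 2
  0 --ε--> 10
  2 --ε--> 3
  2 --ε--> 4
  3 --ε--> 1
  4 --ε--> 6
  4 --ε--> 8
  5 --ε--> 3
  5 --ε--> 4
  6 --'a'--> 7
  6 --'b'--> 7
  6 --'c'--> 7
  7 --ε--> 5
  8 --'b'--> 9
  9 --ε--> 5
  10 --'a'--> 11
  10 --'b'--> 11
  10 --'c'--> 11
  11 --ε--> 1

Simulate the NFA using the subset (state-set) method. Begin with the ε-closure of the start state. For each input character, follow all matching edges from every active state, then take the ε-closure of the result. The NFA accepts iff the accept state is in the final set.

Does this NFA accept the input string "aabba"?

Answer: ACCEPT

Steps:
initial (ε-close {0}): {0,1,2,3,4,6,8,10}
'a' @ 1: {1,3,4,5,6,7,8,11}  (accept∈set)
'a' @ 2: {1,3,4,5,6,7,8}  (accept∈set)
'b' @ 3: {1,3,4,5,6,7,8,9}  (accept∈set)
'b' @ 4: {1,3,4,5,6,7,8,9}  (accept∈set)
'a' @ 5: {1,3,4,5,6,7,8}  (accept∈set)
final: {1,3,4,5,6,7,8}; accept 1 in set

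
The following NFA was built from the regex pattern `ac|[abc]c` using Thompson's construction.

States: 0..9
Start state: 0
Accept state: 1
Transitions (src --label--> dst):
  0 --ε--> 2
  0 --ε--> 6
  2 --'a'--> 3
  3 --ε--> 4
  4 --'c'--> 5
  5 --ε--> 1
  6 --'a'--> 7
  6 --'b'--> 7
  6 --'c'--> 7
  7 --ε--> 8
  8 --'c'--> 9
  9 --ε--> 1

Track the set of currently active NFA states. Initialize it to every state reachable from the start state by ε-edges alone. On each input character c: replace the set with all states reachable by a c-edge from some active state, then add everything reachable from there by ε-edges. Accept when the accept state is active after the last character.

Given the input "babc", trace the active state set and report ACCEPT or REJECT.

initial (ε-close {0}): {0,2,6}
'b' @ 1: {7,8}
'a' @ 2: {}  — state set empty
rest 'bc' ignored (set empty)
final: {}; accept 1 not in set

Answer: REJECT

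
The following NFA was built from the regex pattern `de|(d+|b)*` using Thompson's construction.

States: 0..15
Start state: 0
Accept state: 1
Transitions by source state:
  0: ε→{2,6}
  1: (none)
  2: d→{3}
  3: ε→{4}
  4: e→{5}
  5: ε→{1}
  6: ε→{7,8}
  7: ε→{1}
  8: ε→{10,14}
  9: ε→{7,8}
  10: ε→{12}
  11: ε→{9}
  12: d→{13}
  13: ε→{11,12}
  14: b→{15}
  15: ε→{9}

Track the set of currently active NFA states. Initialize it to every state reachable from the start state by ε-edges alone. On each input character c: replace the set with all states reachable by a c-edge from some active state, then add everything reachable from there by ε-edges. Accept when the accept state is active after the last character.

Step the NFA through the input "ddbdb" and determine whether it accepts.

Answer: ACCEPT

Steps:
start: ε-closure({0}) = {0,1,2,6,7,8,10,12,14}
'd' @ 1: {1,3,4,7,8,9,10,11,12,13,14}  [accepting]
'd' @ 2: {1,7,8,9,10,11,12,13,14}  [accepting]
'b' @ 3: {1,7,8,9,10,12,14,15}  [accepting]
'd' @ 4: {1,7,8,9,10,11,12,13,14}  [accepting]
'b' @ 5: {1,7,8,9,10,12,14,15}  [accepting]
end set {1,7,8,9,10,12,14,15} — state 1 in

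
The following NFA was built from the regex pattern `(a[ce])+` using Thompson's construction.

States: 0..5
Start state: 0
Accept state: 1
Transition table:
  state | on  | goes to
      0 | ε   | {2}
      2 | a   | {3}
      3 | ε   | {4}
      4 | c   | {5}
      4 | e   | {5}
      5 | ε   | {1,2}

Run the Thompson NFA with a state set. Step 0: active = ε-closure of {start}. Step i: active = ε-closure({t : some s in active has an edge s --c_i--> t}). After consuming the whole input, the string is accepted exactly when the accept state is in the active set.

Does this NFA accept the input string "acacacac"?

Answer: ACCEPT

Steps:
S₀ = ε-closure({0}) = {0,2}
'a' @ 1: {3,4}
'c' @ 2: {1,2,5}  [accepting]
'a' @ 3: {3,4}
'c' @ 4: {1,2,5}  [accepting]
'a' @ 5: {3,4}
'c' @ 6: {1,2,5}  [accepting]
'a' @ 7: {3,4}
'c' @ 8: {1,2,5}  [accepting]
end set {1,2,5} — state 1 in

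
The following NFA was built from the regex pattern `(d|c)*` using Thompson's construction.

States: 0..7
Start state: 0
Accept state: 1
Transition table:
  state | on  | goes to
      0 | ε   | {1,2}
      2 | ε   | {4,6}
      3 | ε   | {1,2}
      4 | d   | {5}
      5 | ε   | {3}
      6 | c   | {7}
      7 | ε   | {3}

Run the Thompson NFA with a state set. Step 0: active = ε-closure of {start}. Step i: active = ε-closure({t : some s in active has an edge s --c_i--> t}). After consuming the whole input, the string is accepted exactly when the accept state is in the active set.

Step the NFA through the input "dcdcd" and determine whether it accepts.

Answer: ACCEPT

Trace:
S₀ = ε-closure({0}) = {0,1,2,4,6}
'd' @ 1: {1,2,3,4,5,6}  ✓accept
'c' @ 2: {1,2,3,4,6,7}  ✓accept
'd' @ 3: {1,2,3,4,5,6}  ✓accept
'c' @ 4: {1,2,3,4,6,7}  ✓accept
'd' @ 5: {1,2,3,4,5,6}  ✓accept
final: {1,2,3,4,5,6}; accept 1 in set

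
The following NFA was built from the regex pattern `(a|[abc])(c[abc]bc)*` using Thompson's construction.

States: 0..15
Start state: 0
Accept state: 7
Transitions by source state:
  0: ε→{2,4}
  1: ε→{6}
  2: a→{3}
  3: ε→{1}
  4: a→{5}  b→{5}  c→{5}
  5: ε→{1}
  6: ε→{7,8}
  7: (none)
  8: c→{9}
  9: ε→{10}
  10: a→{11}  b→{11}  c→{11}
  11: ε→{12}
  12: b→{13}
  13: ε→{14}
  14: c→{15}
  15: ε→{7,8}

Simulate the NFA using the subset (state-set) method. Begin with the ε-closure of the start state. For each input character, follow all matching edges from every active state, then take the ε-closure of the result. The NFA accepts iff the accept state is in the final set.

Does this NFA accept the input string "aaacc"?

S₀ = ε-closure({0}) = {0,2,4}
'a' @ 1: {1,3,5,6,7,8}  ✓accept
'a' @ 2: {}  — state set empty
rest 'acc' ignored (set empty)
after full input: {}  (accept=7 not in)

Answer: REJECT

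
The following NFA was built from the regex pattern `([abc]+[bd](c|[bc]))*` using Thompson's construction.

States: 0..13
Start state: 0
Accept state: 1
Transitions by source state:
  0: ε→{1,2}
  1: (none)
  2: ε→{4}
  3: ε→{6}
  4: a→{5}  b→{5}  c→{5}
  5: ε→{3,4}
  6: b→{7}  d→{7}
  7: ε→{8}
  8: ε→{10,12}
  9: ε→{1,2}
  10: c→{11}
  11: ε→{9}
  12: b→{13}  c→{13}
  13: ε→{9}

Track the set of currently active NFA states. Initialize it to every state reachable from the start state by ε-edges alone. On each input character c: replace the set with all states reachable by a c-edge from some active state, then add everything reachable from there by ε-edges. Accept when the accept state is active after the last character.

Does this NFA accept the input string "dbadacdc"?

initial (ε-close {0}): {0,1,2,4}
'd' @ 1: {}  — state set empty
rest 'badacdc' ignored (set empty)
final: {}; accept 1 not in set

Answer: REJECT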